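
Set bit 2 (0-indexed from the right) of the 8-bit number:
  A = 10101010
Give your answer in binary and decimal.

Mask = 1 << 2 = 00000100
Bit 2 of A is 0, so OR-ing with the mask flips it to 1.
  10101010
| 00000100
----------
  10101110

Answer: 10101110 (174)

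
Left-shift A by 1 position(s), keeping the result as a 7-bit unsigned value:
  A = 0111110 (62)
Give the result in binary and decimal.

Shift left by 1: drop the top 1 bit(s), append 1 zero(s) on the right.
  0111110  ->  discard [0], keep [111110], append 0
= 1111100

Answer: 1111100 (124)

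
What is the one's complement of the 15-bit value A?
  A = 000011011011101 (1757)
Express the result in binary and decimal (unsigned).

Flip each bit (0->1, 1->0):
  000011011011101
  111100100100010

Answer: 111100100100010 (31010)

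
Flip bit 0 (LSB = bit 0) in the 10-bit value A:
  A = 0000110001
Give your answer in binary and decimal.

Mask = 1 << 0 = 0000000001
Bit 0 of A is 1; XOR with the mask flips it to 0.
  0000110001
^ 0000000001
------------
  0000110000

Answer: 0000110000 (48)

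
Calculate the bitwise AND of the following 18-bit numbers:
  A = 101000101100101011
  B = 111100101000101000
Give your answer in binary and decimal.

Apply & to each column (1 only where both bits are 1):
  101000101100101011
& 111100101000101000
--------------------
  101000101000101000

Answer: 101000101000101000 (166440)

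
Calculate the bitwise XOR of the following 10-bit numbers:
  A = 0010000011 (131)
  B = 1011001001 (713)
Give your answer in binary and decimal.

Apply ^ to each column (1 where bits differ):
  0010000011
^ 1011001001
------------
  1001001010

Answer: 1001001010 (586)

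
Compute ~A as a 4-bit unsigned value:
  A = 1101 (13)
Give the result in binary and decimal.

Flip each bit (0->1, 1->0):
  1101
  0010

Answer: 0010 (2)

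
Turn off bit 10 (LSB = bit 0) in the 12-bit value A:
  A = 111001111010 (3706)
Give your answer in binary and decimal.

Mask = ~(1 << 10) = 101111111111
Bit 10 of A is 1, so AND-ing with the mask clears it to 0.
  111001111010
& 101111111111
--------------
  101001111010

Answer: 101001111010 (2682)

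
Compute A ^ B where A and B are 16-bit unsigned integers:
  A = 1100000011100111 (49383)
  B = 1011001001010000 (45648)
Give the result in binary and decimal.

Apply ^ to each column (1 where bits differ):
  1100000011100111
^ 1011001001010000
------------------
  0111001010110111

Answer: 0111001010110111 (29367)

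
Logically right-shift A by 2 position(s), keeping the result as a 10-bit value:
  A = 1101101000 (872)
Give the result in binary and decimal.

Logical shift right by 2: drop the bottom 2 bit(s), prepend 2 zero(s) on the left.
  1101101000  ->  keep [11011010], discard [00], prepend 00
= 0011011010

Answer: 0011011010 (218)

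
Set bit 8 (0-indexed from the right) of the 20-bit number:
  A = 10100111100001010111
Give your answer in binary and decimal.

Mask = 1 << 8 = 00000000000100000000
Bit 8 of A is 0, so OR-ing with the mask flips it to 1.
  10100111100001010111
| 00000000000100000000
----------------------
  10100111100101010111

Answer: 10100111100101010111 (686423)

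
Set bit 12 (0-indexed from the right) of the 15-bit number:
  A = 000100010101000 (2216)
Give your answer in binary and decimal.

Mask = 1 << 12 = 001000000000000
Bit 12 of A is 0, so OR-ing with the mask flips it to 1.
  000100010101000
| 001000000000000
-----------------
  001100010101000

Answer: 001100010101000 (6312)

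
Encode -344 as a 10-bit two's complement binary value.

1. Binary of +344:  0101011000
2. Invert bits:     1010100111
3. Add 1:           1010101000

Answer: 1010101000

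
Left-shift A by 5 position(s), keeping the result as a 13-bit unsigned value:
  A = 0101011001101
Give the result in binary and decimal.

Shift left by 5: drop the top 5 bit(s), append 5 zero(s) on the right.
  0101011001101  ->  discard [01010], keep [11001101], append 00000
= 1100110100000

Answer: 1100110100000 (6560)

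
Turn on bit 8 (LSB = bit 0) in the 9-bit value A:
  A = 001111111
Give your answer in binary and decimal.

Mask = 1 << 8 = 100000000
Bit 8 of A is 0, so OR-ing with the mask flips it to 1.
  001111111
| 100000000
-----------
  101111111

Answer: 101111111 (383)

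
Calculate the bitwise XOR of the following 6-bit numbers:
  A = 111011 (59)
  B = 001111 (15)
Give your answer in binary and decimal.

Apply ^ to each column (1 where bits differ):
  111011
^ 001111
--------
  110100

Answer: 110100 (52)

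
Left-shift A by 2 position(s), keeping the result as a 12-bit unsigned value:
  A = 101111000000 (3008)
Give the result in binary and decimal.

Shift left by 2: drop the top 2 bit(s), append 2 zero(s) on the right.
  101111000000  ->  discard [10], keep [1111000000], append 00
= 111100000000

Answer: 111100000000 (3840)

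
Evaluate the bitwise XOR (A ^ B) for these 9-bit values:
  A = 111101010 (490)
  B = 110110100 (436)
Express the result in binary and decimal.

Apply ^ to each column (1 where bits differ):
  111101010
^ 110110100
-----------
  001011110

Answer: 001011110 (94)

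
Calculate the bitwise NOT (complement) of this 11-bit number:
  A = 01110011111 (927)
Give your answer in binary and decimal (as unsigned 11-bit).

Flip each bit (0->1, 1->0):
  01110011111
  10001100000

Answer: 10001100000 (1120)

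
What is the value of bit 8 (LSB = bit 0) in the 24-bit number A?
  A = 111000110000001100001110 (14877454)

Bit 8 is the 9th from the right.
  111000110000001100001110
                 ^
That bit is 1.

Answer: 1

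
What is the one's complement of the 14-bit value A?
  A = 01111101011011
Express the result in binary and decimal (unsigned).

Flip each bit (0->1, 1->0):
  01111101011011
  10000010100100

Answer: 10000010100100 (8356)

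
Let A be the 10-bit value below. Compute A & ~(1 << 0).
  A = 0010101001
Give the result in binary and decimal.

Mask = ~(1 << 0) = 1111111110
Bit 0 of A is 1, so AND-ing with the mask clears it to 0.
  0010101001
& 1111111110
------------
  0010101000

Answer: 0010101000 (168)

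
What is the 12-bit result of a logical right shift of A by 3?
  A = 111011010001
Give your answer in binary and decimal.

Logical shift right by 3: drop the bottom 3 bit(s), prepend 3 zero(s) on the left.
  111011010001  ->  keep [111011010], discard [001], prepend 000
= 000111011010

Answer: 000111011010 (474)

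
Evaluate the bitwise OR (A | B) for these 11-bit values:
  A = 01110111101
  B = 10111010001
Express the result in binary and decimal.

Apply | to each column (1 where either bit is 1):
  01110111101
| 10111010001
-------------
  11111111101

Answer: 11111111101 (2045)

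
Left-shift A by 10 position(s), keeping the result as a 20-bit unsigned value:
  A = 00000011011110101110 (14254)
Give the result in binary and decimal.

Shift left by 10: drop the top 10 bit(s), append 10 zero(s) on the right.
  00000011011110101110  ->  discard [0000001101], keep [1110101110], append 0000000000
= 11101011100000000000

Answer: 11101011100000000000 (964608)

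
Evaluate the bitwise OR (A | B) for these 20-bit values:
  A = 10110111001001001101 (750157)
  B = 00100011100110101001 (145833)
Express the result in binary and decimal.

Apply | to each column (1 where either bit is 1):
  10110111001001001101
| 00100011100110101001
----------------------
  10110111101111101101

Answer: 10110111101111101101 (752621)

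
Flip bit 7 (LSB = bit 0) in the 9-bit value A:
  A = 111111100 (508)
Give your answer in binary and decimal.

Mask = 1 << 7 = 010000000
Bit 7 of A is 1; XOR with the mask flips it to 0.
  111111100
^ 010000000
-----------
  101111100

Answer: 101111100 (380)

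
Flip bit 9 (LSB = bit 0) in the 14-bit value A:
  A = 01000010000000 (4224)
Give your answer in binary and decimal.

Mask = 1 << 9 = 00001000000000
Bit 9 of A is 0; XOR with the mask flips it to 1.
  01000010000000
^ 00001000000000
----------------
  01001010000000

Answer: 01001010000000 (4736)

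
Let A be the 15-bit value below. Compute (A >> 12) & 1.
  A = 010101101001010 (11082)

Bit 12 is the 13th from the right.
  010101101001010
    ^
That bit is 0.

Answer: 0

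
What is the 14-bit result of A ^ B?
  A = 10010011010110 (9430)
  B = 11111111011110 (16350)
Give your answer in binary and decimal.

Apply ^ to each column (1 where bits differ):
  10010011010110
^ 11111111011110
----------------
  01101100001000

Answer: 01101100001000 (6920)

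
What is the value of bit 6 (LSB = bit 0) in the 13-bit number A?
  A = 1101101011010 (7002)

Bit 6 is the 7th from the right.
  1101101011010
        ^
That bit is 1.

Answer: 1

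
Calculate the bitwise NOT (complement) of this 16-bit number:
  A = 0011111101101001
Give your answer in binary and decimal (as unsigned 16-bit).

Flip each bit (0->1, 1->0):
  0011111101101001
  1100000010010110

Answer: 1100000010010110 (49302)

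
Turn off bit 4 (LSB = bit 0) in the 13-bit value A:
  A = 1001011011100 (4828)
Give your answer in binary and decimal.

Mask = ~(1 << 4) = 1111111101111
Bit 4 of A is 1, so AND-ing with the mask clears it to 0.
  1001011011100
& 1111111101111
---------------
  1001011001100

Answer: 1001011001100 (4812)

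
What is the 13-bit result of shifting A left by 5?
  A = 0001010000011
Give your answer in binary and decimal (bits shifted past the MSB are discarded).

Shift left by 5: drop the top 5 bit(s), append 5 zero(s) on the right.
  0001010000011  ->  discard [00010], keep [10000011], append 00000
= 1000001100000

Answer: 1000001100000 (4192)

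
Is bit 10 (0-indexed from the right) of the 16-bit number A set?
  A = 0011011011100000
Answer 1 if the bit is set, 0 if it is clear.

Bit 10 is the 11th from the right.
  0011011011100000
       ^
That bit is 1.

Answer: 1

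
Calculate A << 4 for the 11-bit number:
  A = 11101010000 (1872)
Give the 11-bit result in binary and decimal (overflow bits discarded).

Shift left by 4: drop the top 4 bit(s), append 4 zero(s) on the right.
  11101010000  ->  discard [1110], keep [1010000], append 0000
= 10100000000

Answer: 10100000000 (1280)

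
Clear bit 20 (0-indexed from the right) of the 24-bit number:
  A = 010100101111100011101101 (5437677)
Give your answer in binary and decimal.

Mask = ~(1 << 20) = 111011111111111111111111
Bit 20 of A is 1, so AND-ing with the mask clears it to 0.
  010100101111100011101101
& 111011111111111111111111
--------------------------
  010000101111100011101101

Answer: 010000101111100011101101 (4389101)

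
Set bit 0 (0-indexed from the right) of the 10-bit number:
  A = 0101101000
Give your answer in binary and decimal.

Mask = 1 << 0 = 0000000001
Bit 0 of A is 0, so OR-ing with the mask flips it to 1.
  0101101000
| 0000000001
------------
  0101101001

Answer: 0101101001 (361)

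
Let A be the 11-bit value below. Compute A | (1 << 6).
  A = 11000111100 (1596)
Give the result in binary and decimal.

Mask = 1 << 6 = 00001000000
Bit 6 of A is 0, so OR-ing with the mask flips it to 1.
  11000111100
| 00001000000
-------------
  11001111100

Answer: 11001111100 (1660)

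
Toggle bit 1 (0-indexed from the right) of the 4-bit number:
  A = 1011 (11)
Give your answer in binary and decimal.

Mask = 1 << 1 = 0010
Bit 1 of A is 1; XOR with the mask flips it to 0.
  1011
^ 0010
------
  1001

Answer: 1001 (9)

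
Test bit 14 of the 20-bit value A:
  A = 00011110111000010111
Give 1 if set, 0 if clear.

Bit 14 is the 15th from the right.
  00011110111000010111
       ^
That bit is 1.

Answer: 1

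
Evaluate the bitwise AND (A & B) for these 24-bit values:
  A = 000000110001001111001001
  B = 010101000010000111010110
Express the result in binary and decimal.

Apply & to each column (1 only where both bits are 1):
  000000110001001111001001
& 010101000010000111010110
--------------------------
  000000000000000111000000

Answer: 000000000000000111000000 (448)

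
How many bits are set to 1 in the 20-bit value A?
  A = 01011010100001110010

01011010100001110010
1-bits at positions (from bit 0 = LSB): 1, 4, 5, 6, 11, 13, 15, 16, 18
Count = 9

Answer: 9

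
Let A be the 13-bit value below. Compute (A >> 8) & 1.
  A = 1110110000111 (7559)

Bit 8 is the 9th from the right.
  1110110000111
      ^
That bit is 1.

Answer: 1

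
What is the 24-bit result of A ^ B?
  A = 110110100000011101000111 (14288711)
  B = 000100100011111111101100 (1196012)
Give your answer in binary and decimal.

Apply ^ to each column (1 where bits differ):
  110110100000011101000111
^ 000100100011111111101100
--------------------------
  110010000011100010101011

Answer: 110010000011100010101011 (13121707)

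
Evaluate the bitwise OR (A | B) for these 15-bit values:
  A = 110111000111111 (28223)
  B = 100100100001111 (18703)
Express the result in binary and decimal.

Apply | to each column (1 where either bit is 1):
  110111000111111
| 100100100001111
-----------------
  110111100111111

Answer: 110111100111111 (28479)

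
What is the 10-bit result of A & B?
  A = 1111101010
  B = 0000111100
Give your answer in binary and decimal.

Apply & to each column (1 only where both bits are 1):
  1111101010
& 0000111100
------------
  0000101000

Answer: 0000101000 (40)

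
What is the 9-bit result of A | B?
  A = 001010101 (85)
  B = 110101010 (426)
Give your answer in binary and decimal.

Apply | to each column (1 where either bit is 1):
  001010101
| 110101010
-----------
  111111111

Answer: 111111111 (511)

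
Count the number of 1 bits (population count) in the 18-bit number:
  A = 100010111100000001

100010111100000001
1-bits at positions (from bit 0 = LSB): 0, 8, 9, 10, 11, 13, 17
Count = 7

Answer: 7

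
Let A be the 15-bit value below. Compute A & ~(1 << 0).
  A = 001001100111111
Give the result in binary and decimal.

Mask = ~(1 << 0) = 111111111111110
Bit 0 of A is 1, so AND-ing with the mask clears it to 0.
  001001100111111
& 111111111111110
-----------------
  001001100111110

Answer: 001001100111110 (4926)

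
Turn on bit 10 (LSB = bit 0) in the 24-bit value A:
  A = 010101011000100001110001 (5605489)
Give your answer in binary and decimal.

Mask = 1 << 10 = 000000000000010000000000
Bit 10 of A is 0, so OR-ing with the mask flips it to 1.
  010101011000100001110001
| 000000000000010000000000
--------------------------
  010101011000110001110001

Answer: 010101011000110001110001 (5606513)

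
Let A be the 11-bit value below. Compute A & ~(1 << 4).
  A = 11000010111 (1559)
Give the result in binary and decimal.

Mask = ~(1 << 4) = 11111101111
Bit 4 of A is 1, so AND-ing with the mask clears it to 0.
  11000010111
& 11111101111
-------------
  11000000111

Answer: 11000000111 (1543)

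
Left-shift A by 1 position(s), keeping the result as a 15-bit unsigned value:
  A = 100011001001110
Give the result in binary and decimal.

Shift left by 1: drop the top 1 bit(s), append 1 zero(s) on the right.
  100011001001110  ->  discard [1], keep [00011001001110], append 0
= 000110010011100

Answer: 000110010011100 (3228)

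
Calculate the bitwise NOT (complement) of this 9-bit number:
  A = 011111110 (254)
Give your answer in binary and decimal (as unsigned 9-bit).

Flip each bit (0->1, 1->0):
  011111110
  100000001

Answer: 100000001 (257)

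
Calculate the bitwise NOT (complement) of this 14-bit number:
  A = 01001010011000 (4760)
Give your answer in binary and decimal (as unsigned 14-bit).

Flip each bit (0->1, 1->0):
  01001010011000
  10110101100111

Answer: 10110101100111 (11623)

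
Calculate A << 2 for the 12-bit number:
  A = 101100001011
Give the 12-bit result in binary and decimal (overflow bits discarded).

Shift left by 2: drop the top 2 bit(s), append 2 zero(s) on the right.
  101100001011  ->  discard [10], keep [1100001011], append 00
= 110000101100

Answer: 110000101100 (3116)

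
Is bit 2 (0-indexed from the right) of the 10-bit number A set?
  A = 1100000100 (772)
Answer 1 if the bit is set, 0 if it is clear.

Bit 2 is the 3rd from the right.
  1100000100
         ^
That bit is 1.

Answer: 1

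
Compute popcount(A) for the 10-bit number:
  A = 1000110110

1000110110
1-bits at positions (from bit 0 = LSB): 1, 2, 4, 5, 9
Count = 5

Answer: 5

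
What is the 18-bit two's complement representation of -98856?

1. Binary of +98856:  011000001000101000
2. Invert bits:     100111110111010111
3. Add 1:           100111110111011000

Answer: 100111110111011000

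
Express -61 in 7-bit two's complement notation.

1. Binary of +61:  0111101
2. Invert bits:     1000010
3. Add 1:           1000011

Answer: 1000011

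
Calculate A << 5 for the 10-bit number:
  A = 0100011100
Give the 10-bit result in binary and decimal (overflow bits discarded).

Shift left by 5: drop the top 5 bit(s), append 5 zero(s) on the right.
  0100011100  ->  discard [01000], keep [11100], append 00000
= 1110000000

Answer: 1110000000 (896)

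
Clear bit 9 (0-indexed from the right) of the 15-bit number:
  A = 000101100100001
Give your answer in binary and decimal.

Mask = ~(1 << 9) = 111110111111111
Bit 9 of A is 1, so AND-ing with the mask clears it to 0.
  000101100100001
& 111110111111111
-----------------
  000100100100001

Answer: 000100100100001 (2337)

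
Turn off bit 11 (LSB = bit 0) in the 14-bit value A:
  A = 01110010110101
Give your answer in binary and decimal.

Mask = ~(1 << 11) = 11011111111111
Bit 11 of A is 1, so AND-ing with the mask clears it to 0.
  01110010110101
& 11011111111111
----------------
  01010010110101

Answer: 01010010110101 (5301)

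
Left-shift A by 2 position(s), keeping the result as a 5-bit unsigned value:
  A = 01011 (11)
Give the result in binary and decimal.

Shift left by 2: drop the top 2 bit(s), append 2 zero(s) on the right.
  01011  ->  discard [01], keep [011], append 00
= 01100

Answer: 01100 (12)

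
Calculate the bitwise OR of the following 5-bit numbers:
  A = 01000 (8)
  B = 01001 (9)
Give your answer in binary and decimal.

Apply | to each column (1 where either bit is 1):
  01000
| 01001
-------
  01001

Answer: 01001 (9)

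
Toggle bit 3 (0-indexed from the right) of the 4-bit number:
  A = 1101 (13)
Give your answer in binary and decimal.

Mask = 1 << 3 = 1000
Bit 3 of A is 1; XOR with the mask flips it to 0.
  1101
^ 1000
------
  0101

Answer: 0101 (5)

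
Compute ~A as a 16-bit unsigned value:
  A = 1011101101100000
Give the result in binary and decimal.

Flip each bit (0->1, 1->0):
  1011101101100000
  0100010010011111

Answer: 0100010010011111 (17567)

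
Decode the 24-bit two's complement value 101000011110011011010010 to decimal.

MSB is 1, so the value is negative. Find the magnitude:
1. Invert bits:  010111100001100100101101
2. Add 1:        010111100001100100101110  = 6166830
3. Apply sign:   -6166830

Answer: -6166830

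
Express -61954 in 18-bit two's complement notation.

1. Binary of +61954:  001111001000000010
2. Invert bits:     110000110111111101
3. Add 1:           110000110111111110

Answer: 110000110111111110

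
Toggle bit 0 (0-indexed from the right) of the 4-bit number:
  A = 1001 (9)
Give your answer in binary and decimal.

Mask = 1 << 0 = 0001
Bit 0 of A is 1; XOR with the mask flips it to 0.
  1001
^ 0001
------
  1000

Answer: 1000 (8)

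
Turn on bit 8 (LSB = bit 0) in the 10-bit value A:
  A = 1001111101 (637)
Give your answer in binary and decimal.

Mask = 1 << 8 = 0100000000
Bit 8 of A is 0, so OR-ing with the mask flips it to 1.
  1001111101
| 0100000000
------------
  1101111101

Answer: 1101111101 (893)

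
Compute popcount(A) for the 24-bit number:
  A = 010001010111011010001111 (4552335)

010001010111011010001111
1-bits at positions (from bit 0 = LSB): 0, 1, 2, 3, 7, 9, 10, 12, 13, 14, 16, 18, 22
Count = 13

Answer: 13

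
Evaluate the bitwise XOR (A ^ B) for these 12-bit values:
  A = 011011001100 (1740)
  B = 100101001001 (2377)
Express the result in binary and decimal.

Apply ^ to each column (1 where bits differ):
  011011001100
^ 100101001001
--------------
  111110000101

Answer: 111110000101 (3973)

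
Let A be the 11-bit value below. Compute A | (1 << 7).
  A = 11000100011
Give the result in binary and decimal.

Mask = 1 << 7 = 00010000000
Bit 7 of A is 0, so OR-ing with the mask flips it to 1.
  11000100011
| 00010000000
-------------
  11010100011

Answer: 11010100011 (1699)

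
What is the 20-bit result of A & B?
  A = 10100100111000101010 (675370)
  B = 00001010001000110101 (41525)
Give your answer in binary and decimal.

Apply & to each column (1 only where both bits are 1):
  10100100111000101010
& 00001010001000110101
----------------------
  00000000001000100000

Answer: 00000000001000100000 (544)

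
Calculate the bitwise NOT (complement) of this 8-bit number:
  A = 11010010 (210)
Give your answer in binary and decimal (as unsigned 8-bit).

Flip each bit (0->1, 1->0):
  11010010
  00101101

Answer: 00101101 (45)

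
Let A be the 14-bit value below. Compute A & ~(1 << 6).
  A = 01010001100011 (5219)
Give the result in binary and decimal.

Mask = ~(1 << 6) = 11111110111111
Bit 6 of A is 1, so AND-ing with the mask clears it to 0.
  01010001100011
& 11111110111111
----------------
  01010000100011

Answer: 01010000100011 (5155)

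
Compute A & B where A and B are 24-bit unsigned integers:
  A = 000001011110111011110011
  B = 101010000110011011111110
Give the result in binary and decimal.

Apply & to each column (1 only where both bits are 1):
  000001011110111011110011
& 101010000110011011111110
--------------------------
  000000000110011011110010

Answer: 000000000110011011110010 (26354)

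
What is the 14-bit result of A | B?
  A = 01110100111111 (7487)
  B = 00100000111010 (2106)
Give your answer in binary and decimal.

Apply | to each column (1 where either bit is 1):
  01110100111111
| 00100000111010
----------------
  01110100111111

Answer: 01110100111111 (7487)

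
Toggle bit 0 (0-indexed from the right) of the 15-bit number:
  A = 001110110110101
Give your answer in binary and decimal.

Mask = 1 << 0 = 000000000000001
Bit 0 of A is 1; XOR with the mask flips it to 0.
  001110110110101
^ 000000000000001
-----------------
  001110110110100

Answer: 001110110110100 (7604)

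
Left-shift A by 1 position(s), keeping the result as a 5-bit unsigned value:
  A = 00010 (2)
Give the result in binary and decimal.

Shift left by 1: drop the top 1 bit(s), append 1 zero(s) on the right.
  00010  ->  discard [0], keep [0010], append 0
= 00100

Answer: 00100 (4)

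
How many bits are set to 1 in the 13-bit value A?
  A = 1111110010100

1111110010100
1-bits at positions (from bit 0 = LSB): 2, 4, 7, 8, 9, 10, 11, 12
Count = 8

Answer: 8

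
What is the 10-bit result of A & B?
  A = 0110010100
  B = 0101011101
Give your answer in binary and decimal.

Apply & to each column (1 only where both bits are 1):
  0110010100
& 0101011101
------------
  0100010100

Answer: 0100010100 (276)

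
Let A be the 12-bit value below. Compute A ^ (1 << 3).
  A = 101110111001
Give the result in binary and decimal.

Mask = 1 << 3 = 000000001000
Bit 3 of A is 1; XOR with the mask flips it to 0.
  101110111001
^ 000000001000
--------------
  101110110001

Answer: 101110110001 (2993)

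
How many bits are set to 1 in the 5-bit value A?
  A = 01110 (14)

01110
1-bits at positions (from bit 0 = LSB): 1, 2, 3
Count = 3

Answer: 3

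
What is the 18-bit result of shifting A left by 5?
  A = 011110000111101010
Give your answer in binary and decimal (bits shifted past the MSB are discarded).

Shift left by 5: drop the top 5 bit(s), append 5 zero(s) on the right.
  011110000111101010  ->  discard [01111], keep [0000111101010], append 00000
= 000011110101000000

Answer: 000011110101000000 (15680)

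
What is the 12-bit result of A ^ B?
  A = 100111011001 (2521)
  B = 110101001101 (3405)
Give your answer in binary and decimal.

Apply ^ to each column (1 where bits differ):
  100111011001
^ 110101001101
--------------
  010010010100

Answer: 010010010100 (1172)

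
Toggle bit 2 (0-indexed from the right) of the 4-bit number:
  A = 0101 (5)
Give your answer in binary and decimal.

Mask = 1 << 2 = 0100
Bit 2 of A is 1; XOR with the mask flips it to 0.
  0101
^ 0100
------
  0001

Answer: 0001 (1)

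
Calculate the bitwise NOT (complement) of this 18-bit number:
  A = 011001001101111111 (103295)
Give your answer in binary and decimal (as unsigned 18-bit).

Flip each bit (0->1, 1->0):
  011001001101111111
  100110110010000000

Answer: 100110110010000000 (158848)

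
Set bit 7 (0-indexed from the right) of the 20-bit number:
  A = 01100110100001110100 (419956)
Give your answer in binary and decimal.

Mask = 1 << 7 = 00000000000010000000
Bit 7 of A is 0, so OR-ing with the mask flips it to 1.
  01100110100001110100
| 00000000000010000000
----------------------
  01100110100011110100

Answer: 01100110100011110100 (420084)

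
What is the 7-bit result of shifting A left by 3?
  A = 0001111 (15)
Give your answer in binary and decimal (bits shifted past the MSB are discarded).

Shift left by 3: drop the top 3 bit(s), append 3 zero(s) on the right.
  0001111  ->  discard [000], keep [1111], append 000
= 1111000

Answer: 1111000 (120)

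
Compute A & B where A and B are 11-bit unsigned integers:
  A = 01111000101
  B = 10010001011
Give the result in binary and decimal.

Apply & to each column (1 only where both bits are 1):
  01111000101
& 10010001011
-------------
  00010000001

Answer: 00010000001 (129)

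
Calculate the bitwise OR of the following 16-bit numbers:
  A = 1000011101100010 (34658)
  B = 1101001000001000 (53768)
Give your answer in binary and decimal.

Apply | to each column (1 where either bit is 1):
  1000011101100010
| 1101001000001000
------------------
  1101011101101010

Answer: 1101011101101010 (55146)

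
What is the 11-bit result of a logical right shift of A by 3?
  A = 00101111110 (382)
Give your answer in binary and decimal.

Logical shift right by 3: drop the bottom 3 bit(s), prepend 3 zero(s) on the left.
  00101111110  ->  keep [00101111], discard [110], prepend 000
= 00000101111

Answer: 00000101111 (47)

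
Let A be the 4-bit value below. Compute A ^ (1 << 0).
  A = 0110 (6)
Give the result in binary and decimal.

Mask = 1 << 0 = 0001
Bit 0 of A is 0; XOR with the mask flips it to 1.
  0110
^ 0001
------
  0111

Answer: 0111 (7)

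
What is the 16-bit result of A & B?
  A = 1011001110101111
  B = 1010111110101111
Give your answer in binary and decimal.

Apply & to each column (1 only where both bits are 1):
  1011001110101111
& 1010111110101111
------------------
  1010001110101111

Answer: 1010001110101111 (41903)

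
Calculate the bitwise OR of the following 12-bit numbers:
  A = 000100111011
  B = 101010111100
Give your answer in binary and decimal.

Apply | to each column (1 where either bit is 1):
  000100111011
| 101010111100
--------------
  101110111111

Answer: 101110111111 (3007)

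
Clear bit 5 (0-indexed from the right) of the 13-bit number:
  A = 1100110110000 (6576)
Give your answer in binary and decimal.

Mask = ~(1 << 5) = 1111111011111
Bit 5 of A is 1, so AND-ing with the mask clears it to 0.
  1100110110000
& 1111111011111
---------------
  1100110010000

Answer: 1100110010000 (6544)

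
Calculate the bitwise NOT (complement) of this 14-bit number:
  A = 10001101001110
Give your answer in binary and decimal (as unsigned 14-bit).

Flip each bit (0->1, 1->0):
  10001101001110
  01110010110001

Answer: 01110010110001 (7345)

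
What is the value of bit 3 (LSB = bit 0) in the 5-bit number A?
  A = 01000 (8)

Bit 3 is the 4th from the right.
  01000
   ^
That bit is 1.

Answer: 1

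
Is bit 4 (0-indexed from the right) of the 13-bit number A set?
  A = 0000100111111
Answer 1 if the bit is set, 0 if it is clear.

Bit 4 is the 5th from the right.
  0000100111111
          ^
That bit is 1.

Answer: 1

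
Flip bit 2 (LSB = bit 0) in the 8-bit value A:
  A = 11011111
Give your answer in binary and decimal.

Mask = 1 << 2 = 00000100
Bit 2 of A is 1; XOR with the mask flips it to 0.
  11011111
^ 00000100
----------
  11011011

Answer: 11011011 (219)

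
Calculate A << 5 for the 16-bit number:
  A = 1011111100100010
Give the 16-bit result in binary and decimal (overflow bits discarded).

Shift left by 5: drop the top 5 bit(s), append 5 zero(s) on the right.
  1011111100100010  ->  discard [10111], keep [11100100010], append 00000
= 1110010001000000

Answer: 1110010001000000 (58432)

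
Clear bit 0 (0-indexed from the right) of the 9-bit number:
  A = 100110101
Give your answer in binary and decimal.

Mask = ~(1 << 0) = 111111110
Bit 0 of A is 1, so AND-ing with the mask clears it to 0.
  100110101
& 111111110
-----------
  100110100

Answer: 100110100 (308)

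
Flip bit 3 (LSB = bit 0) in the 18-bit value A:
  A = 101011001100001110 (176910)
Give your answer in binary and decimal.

Mask = 1 << 3 = 000000000000001000
Bit 3 of A is 1; XOR with the mask flips it to 0.
  101011001100001110
^ 000000000000001000
--------------------
  101011001100000110

Answer: 101011001100000110 (176902)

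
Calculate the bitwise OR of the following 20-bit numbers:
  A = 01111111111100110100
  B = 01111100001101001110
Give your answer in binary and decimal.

Apply | to each column (1 where either bit is 1):
  01111111111100110100
| 01111100001101001110
----------------------
  01111111111101111110

Answer: 01111111111101111110 (524158)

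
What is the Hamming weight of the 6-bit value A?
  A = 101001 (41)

101001
1-bits at positions (from bit 0 = LSB): 0, 3, 5
Count = 3

Answer: 3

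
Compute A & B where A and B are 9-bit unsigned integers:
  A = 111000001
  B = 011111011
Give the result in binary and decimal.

Apply & to each column (1 only where both bits are 1):
  111000001
& 011111011
-----------
  011000001

Answer: 011000001 (193)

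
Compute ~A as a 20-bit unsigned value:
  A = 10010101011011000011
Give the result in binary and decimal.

Flip each bit (0->1, 1->0):
  10010101011011000011
  01101010100100111100

Answer: 01101010100100111100 (436540)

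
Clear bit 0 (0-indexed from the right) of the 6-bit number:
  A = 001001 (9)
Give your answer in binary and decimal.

Mask = ~(1 << 0) = 111110
Bit 0 of A is 1, so AND-ing with the mask clears it to 0.
  001001
& 111110
--------
  001000

Answer: 001000 (8)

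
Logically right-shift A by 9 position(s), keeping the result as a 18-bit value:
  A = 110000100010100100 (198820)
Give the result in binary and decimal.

Logical shift right by 9: drop the bottom 9 bit(s), prepend 9 zero(s) on the left.
  110000100010100100  ->  keep [110000100], discard [010100100], prepend 000000000
= 000000000110000100

Answer: 000000000110000100 (388)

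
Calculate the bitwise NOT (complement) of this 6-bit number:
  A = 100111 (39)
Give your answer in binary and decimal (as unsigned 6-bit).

Flip each bit (0->1, 1->0):
  100111
  011000

Answer: 011000 (24)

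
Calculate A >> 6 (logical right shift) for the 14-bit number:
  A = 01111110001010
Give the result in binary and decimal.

Logical shift right by 6: drop the bottom 6 bit(s), prepend 6 zero(s) on the left.
  01111110001010  ->  keep [01111110], discard [001010], prepend 000000
= 00000001111110

Answer: 00000001111110 (126)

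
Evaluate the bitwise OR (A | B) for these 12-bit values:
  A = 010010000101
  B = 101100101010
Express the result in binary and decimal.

Apply | to each column (1 where either bit is 1):
  010010000101
| 101100101010
--------------
  111110101111

Answer: 111110101111 (4015)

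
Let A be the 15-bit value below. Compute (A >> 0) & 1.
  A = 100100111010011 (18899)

Bit 0 is the 1st from the right.
  100100111010011
                ^
That bit is 1.

Answer: 1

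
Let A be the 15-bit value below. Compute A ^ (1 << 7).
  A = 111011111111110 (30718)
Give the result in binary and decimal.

Mask = 1 << 7 = 000000010000000
Bit 7 of A is 1; XOR with the mask flips it to 0.
  111011111111110
^ 000000010000000
-----------------
  111011101111110

Answer: 111011101111110 (30590)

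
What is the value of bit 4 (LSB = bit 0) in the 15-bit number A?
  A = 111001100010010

Bit 4 is the 5th from the right.
  111001100010010
            ^
That bit is 1.

Answer: 1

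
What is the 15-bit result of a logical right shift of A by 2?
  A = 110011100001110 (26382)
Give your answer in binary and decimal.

Logical shift right by 2: drop the bottom 2 bit(s), prepend 2 zero(s) on the left.
  110011100001110  ->  keep [1100111000011], discard [10], prepend 00
= 001100111000011

Answer: 001100111000011 (6595)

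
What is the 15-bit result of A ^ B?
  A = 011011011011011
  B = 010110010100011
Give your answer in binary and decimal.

Apply ^ to each column (1 where bits differ):
  011011011011011
^ 010110010100011
-----------------
  001101001111000

Answer: 001101001111000 (6776)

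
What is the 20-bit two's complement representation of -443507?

1. Binary of +443507:  01101100010001110011
2. Invert bits:     10010011101110001100
3. Add 1:           10010011101110001101

Answer: 10010011101110001101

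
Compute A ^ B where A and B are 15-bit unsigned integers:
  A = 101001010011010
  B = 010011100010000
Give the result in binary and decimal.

Apply ^ to each column (1 where bits differ):
  101001010011010
^ 010011100010000
-----------------
  111010110001010

Answer: 111010110001010 (30090)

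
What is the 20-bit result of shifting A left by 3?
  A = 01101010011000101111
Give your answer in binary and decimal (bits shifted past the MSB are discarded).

Shift left by 3: drop the top 3 bit(s), append 3 zero(s) on the right.
  01101010011000101111  ->  discard [011], keep [01010011000101111], append 000
= 01010011000101111000

Answer: 01010011000101111000 (340344)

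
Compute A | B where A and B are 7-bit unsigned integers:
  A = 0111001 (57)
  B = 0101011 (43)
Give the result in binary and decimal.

Apply | to each column (1 where either bit is 1):
  0111001
| 0101011
---------
  0111011

Answer: 0111011 (59)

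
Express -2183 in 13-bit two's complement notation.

1. Binary of +2183:  0100010000111
2. Invert bits:     1011101111000
3. Add 1:           1011101111001

Answer: 1011101111001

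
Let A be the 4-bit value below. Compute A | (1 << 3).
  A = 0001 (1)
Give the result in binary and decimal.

Mask = 1 << 3 = 1000
Bit 3 of A is 0, so OR-ing with the mask flips it to 1.
  0001
| 1000
------
  1001

Answer: 1001 (9)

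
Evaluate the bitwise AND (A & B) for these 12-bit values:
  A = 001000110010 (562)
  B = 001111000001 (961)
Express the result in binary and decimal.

Apply & to each column (1 only where both bits are 1):
  001000110010
& 001111000001
--------------
  001000000000

Answer: 001000000000 (512)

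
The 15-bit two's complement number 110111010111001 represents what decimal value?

MSB is 1, so the value is negative. Find the magnitude:
1. Invert bits:  001000101000110
2. Add 1:        001000101000111  = 4423
3. Apply sign:   -4423

Answer: -4423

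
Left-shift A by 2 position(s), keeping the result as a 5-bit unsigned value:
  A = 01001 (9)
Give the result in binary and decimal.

Shift left by 2: drop the top 2 bit(s), append 2 zero(s) on the right.
  01001  ->  discard [01], keep [001], append 00
= 00100

Answer: 00100 (4)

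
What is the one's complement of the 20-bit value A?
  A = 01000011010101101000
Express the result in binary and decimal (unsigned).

Flip each bit (0->1, 1->0):
  01000011010101101000
  10111100101010010111

Answer: 10111100101010010111 (772759)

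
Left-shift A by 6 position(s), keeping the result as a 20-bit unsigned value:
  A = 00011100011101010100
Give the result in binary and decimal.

Shift left by 6: drop the top 6 bit(s), append 6 zero(s) on the right.
  00011100011101010100  ->  discard [000111], keep [00011101010100], append 000000
= 00011101010100000000

Answer: 00011101010100000000 (120064)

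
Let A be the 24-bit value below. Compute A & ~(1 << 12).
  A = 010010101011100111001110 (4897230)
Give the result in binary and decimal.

Mask = ~(1 << 12) = 111111111110111111111111
Bit 12 of A is 1, so AND-ing with the mask clears it to 0.
  010010101011100111001110
& 111111111110111111111111
--------------------------
  010010101010100111001110

Answer: 010010101010100111001110 (4893134)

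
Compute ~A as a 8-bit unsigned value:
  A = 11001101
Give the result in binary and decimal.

Flip each bit (0->1, 1->0):
  11001101
  00110010

Answer: 00110010 (50)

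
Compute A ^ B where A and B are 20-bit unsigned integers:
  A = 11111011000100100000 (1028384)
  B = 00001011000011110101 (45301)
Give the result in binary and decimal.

Apply ^ to each column (1 where bits differ):
  11111011000100100000
^ 00001011000011110101
----------------------
  11110000000111010101

Answer: 11110000000111010101 (983509)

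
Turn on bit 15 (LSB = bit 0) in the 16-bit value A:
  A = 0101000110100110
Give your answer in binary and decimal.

Mask = 1 << 15 = 1000000000000000
Bit 15 of A is 0, so OR-ing with the mask flips it to 1.
  0101000110100110
| 1000000000000000
------------------
  1101000110100110

Answer: 1101000110100110 (53670)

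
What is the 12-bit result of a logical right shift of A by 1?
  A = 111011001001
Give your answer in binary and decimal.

Logical shift right by 1: drop the bottom 1 bit(s), prepend 1 zero(s) on the left.
  111011001001  ->  keep [11101100100], discard [1], prepend 0
= 011101100100

Answer: 011101100100 (1892)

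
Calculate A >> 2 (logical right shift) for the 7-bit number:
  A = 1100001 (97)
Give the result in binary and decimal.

Logical shift right by 2: drop the bottom 2 bit(s), prepend 2 zero(s) on the left.
  1100001  ->  keep [11000], discard [01], prepend 00
= 0011000

Answer: 0011000 (24)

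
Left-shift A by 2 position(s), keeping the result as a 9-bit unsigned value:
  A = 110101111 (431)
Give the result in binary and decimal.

Shift left by 2: drop the top 2 bit(s), append 2 zero(s) on the right.
  110101111  ->  discard [11], keep [0101111], append 00
= 010111100

Answer: 010111100 (188)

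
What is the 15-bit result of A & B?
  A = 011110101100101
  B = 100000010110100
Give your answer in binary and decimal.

Apply & to each column (1 only where both bits are 1):
  011110101100101
& 100000010110100
-----------------
  000000000100100

Answer: 000000000100100 (36)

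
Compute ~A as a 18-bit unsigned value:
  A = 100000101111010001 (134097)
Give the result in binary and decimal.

Flip each bit (0->1, 1->0):
  100000101111010001
  011111010000101110

Answer: 011111010000101110 (128046)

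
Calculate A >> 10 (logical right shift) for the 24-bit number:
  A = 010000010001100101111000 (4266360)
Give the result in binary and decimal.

Logical shift right by 10: drop the bottom 10 bit(s), prepend 10 zero(s) on the left.
  010000010001100101111000  ->  keep [01000001000110], discard [0101111000], prepend 0000000000
= 000000000001000001000110

Answer: 000000000001000001000110 (4166)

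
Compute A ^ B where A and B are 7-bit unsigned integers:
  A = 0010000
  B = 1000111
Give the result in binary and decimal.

Apply ^ to each column (1 where bits differ):
  0010000
^ 1000111
---------
  1010111

Answer: 1010111 (87)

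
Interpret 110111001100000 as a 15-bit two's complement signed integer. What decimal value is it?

MSB is 1, so the value is negative. Find the magnitude:
1. Invert bits:  001000110011111
2. Add 1:        001000110100000  = 4512
3. Apply sign:   -4512

Answer: -4512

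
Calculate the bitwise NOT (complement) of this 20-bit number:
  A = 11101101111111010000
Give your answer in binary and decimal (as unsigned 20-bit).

Flip each bit (0->1, 1->0):
  11101101111111010000
  00010010000000101111

Answer: 00010010000000101111 (73775)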